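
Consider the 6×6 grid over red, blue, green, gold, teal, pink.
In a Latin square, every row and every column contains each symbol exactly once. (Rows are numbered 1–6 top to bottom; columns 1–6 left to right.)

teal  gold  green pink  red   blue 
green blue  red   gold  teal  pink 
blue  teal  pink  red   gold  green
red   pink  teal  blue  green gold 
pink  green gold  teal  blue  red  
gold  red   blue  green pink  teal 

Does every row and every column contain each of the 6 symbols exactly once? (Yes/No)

Each row is a permutation of the 6 symbols, and so is each column.

Yes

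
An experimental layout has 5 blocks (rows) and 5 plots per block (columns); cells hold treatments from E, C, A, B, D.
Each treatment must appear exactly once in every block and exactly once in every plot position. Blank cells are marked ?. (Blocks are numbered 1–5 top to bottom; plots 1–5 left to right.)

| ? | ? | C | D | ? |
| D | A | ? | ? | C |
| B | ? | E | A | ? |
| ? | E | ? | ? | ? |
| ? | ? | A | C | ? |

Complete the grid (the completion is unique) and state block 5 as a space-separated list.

Block 5, plot 1: block 5 has {C, A} and plot 1 has {B, D}, leaving only E.
Block 1, plot 1: block 1 has {C, D} and plot 1 has {E, B, D}, leaving only A.
Block 1, plot 2: block 1 has {C, A, D} and plot 2 has {E, A}, leaving only B.
Block 5, plot 2: block 5 has {E, C, A} and plot 2 has {E, A, B}, leaving only D.
Block 5, plot 5: block 5 has {E, C, A, D} and plot 5 has {C}, leaving only B.
So block 5 reads: E D A C B.

E D A C B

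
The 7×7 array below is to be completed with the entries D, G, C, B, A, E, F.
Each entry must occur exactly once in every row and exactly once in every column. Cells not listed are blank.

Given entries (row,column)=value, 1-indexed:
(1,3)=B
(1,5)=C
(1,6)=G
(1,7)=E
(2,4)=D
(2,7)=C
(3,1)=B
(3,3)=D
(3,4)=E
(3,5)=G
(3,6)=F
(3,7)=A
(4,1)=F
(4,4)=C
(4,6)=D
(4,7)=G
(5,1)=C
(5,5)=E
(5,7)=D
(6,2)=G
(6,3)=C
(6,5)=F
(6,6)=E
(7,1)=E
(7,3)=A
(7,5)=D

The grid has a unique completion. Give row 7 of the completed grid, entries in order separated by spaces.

Row 3, column 2: row 3 has {D, G, B, A, E, F} and column 2 has {G}, leaving only C.
Row 4, column 3: row 4 has {D, G, C, F} and column 3 has {D, C, B, A}, leaving only E.
Row 6, column 7: row 6 has {G, C, E, F} and column 7 has {D, G, C, A, E}, leaving only B.
Row 7, column 7: row 7 has {D, A, E} and column 7 has {D, G, C, B, A, E}, leaving only F.
Row 7, column 2: row 7 has {D, A, E, F} and column 2 has {G, C}, leaving only B.
Row 7, column 4: row 7 has {D, B, A, E, F} and column 4 has {D, C, E}, leaving only G.
Row 7, column 6: row 7 has {D, G, B, A, E, F} and column 6 has {D, G, E, F}, leaving only C.
So row 7 reads: E B A G D C F.

E B A G D C F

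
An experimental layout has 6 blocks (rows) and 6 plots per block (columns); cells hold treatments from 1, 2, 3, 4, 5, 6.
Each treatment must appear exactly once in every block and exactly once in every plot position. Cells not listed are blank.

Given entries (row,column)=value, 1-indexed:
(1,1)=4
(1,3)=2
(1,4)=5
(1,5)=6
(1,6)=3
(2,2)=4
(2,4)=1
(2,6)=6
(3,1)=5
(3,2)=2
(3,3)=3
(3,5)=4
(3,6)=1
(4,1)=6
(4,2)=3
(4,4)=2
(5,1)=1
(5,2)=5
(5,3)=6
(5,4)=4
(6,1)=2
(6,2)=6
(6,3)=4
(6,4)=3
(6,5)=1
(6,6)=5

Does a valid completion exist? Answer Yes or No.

Yes

No block or plot among the givens repeats a symbol, and propagating forced cells runs into no contradiction.
One valid completion exists (for instance, 4 1 2 5 6 3 / 3 4 5 1 2 6 / 5 2 3 6 4 1 / 6 3 1 2 5 4 / 1 5 6 4 3 2 / 2 6 4 3 1 5).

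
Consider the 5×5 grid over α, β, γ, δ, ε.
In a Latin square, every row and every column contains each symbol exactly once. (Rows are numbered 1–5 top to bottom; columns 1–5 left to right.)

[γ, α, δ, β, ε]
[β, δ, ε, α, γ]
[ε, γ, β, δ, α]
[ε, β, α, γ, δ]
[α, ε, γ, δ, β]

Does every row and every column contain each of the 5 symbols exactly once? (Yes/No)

Every row is a permutation, but column 4 contains δ twice (at rows 3 and 5).

No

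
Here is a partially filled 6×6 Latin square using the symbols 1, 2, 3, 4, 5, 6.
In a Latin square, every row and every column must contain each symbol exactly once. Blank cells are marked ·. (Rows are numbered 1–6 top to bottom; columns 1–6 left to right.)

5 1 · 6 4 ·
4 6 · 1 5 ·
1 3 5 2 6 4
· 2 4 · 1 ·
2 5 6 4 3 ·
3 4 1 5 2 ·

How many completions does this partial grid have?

2

Row 1, column 3: eliminating its row and column leaves {2, 3}.
Row 1, column 6: eliminating its row and column leaves {2, 3}.
Row 2, column 3: eliminating its row and column leaves {2, 3}.
Row 2, column 6: eliminating its row and column leaves {2, 3}.
Row 4, column 1: eliminating its row and column leaves {6}.
Row 4, column 4: eliminating its row and column leaves {3}.
Row 4, column 6: eliminating its row and column leaves {3, 5, 6}.
Row 5, column 6: eliminating its row and column leaves {1}.
Row 6, column 6: eliminating its row and column leaves {6}.
Enumerating the assignments across these blanks that avoid any row or column repeat gives 2 completions.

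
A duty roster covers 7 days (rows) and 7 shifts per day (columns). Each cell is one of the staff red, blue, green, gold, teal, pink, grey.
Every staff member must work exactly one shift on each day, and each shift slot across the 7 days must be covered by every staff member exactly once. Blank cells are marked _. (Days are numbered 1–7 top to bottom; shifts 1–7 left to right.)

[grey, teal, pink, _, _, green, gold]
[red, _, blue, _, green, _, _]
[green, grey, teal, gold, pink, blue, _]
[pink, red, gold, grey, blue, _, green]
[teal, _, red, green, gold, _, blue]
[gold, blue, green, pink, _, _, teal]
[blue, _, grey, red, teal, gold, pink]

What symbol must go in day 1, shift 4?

blue

Day 1 already has {green, gold, teal, pink, grey} and shift 4 already has {red, green, gold, pink, grey}, so day 1, shift 4 must be blue.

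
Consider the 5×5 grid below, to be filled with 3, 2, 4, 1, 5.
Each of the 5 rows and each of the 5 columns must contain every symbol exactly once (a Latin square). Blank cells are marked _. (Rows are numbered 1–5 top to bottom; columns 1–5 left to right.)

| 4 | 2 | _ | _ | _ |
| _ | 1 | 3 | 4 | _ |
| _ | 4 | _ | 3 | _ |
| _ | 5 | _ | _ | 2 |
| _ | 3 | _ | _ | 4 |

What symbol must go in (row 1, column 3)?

Row 2, column 5: row 2 has {3, 4, 1} and column 5 has {2, 4}, leaving only 5.
Row 2, column 1: row 2 has {3, 4, 1, 5} and column 1 has {4}, leaving only 2.
Row 3, column 5: row 3 has {3, 4} and column 5 has {2, 4, 5}, leaving only 1.
Row 1, column 5: row 1 has {2, 4} and column 5 has {2, 4, 1, 5}, leaving only 3.
Row 3, column 1: row 3 has {3, 4, 1} and column 1 has {2, 4}, leaving only 5.
Row 3, column 3: row 3 has {3, 4, 1, 5} and column 3 has {3}, leaving only 2.
Row 4, column 4: row 4 has {2, 5} and column 4 has {3, 4}, leaving only 1.
Row 1, column 4: row 1 has {3, 2, 4} and column 4 has {3, 4, 1}, leaving only 5.
Row 1 already has {3, 2, 4, 5} and column 3 already has {3, 2}, so row 1, column 3 must be 1.

1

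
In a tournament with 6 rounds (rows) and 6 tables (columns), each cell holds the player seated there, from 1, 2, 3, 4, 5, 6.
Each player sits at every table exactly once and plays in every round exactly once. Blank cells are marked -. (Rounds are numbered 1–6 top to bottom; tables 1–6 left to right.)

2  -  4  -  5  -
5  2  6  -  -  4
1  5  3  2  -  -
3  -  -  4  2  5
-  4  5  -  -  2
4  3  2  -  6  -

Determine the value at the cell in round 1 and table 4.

Round 3, table 5: round 3 has {1, 2, 3, 5} and table 5 has {2, 5, 6}, leaving only 4.
Round 3, table 6: round 3 has {1, 2, 3, 4, 5} and table 6 has {2, 4, 5}, leaving only 6.
Round 4, table 3: round 4 has {2, 3, 4, 5} and table 3 has {2, 3, 4, 5, 6}, leaving only 1.
Round 4, table 2: round 4 has {1, 2, 3, 4, 5} and table 2 has {2, 3, 4, 5}, leaving only 6.
Round 1, table 2: round 1 has {2, 4, 5} and table 2 has {2, 3, 4, 5, 6}, leaving only 1.
Round 1, table 6: round 1 has {1, 2, 4, 5} and table 6 has {2, 4, 5, 6}, leaving only 3.
Round 1 already has {1, 2, 3, 4, 5} and table 4 already has {2, 4}, so round 1, table 4 must be 6.

6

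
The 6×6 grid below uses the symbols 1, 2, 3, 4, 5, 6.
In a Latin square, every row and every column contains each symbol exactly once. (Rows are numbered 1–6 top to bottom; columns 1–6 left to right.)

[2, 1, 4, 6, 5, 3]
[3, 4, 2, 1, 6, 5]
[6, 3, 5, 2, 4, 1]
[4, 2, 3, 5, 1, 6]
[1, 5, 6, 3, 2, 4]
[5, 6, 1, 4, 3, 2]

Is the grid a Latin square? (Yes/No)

Each row is a permutation of the 6 symbols, and so is each column.

Yes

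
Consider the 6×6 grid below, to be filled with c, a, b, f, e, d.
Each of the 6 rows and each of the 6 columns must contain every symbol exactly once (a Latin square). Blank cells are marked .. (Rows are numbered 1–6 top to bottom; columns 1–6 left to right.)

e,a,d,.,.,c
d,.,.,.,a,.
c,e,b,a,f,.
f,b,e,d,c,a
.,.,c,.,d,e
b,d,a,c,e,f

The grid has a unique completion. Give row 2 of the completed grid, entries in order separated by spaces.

d c f e a b

Row 2, column 3: row 2 has {a, d} and column 3 has {c, a, b, e, d}, leaving only f.
Row 2, column 2: row 2 has {a, f, d} and column 2 has {a, b, e, d}, leaving only c.
Row 2, column 6: row 2 has {c, a, f, d} and column 6 has {c, a, f, e}, leaving only b.
Row 2, column 4: row 2 has {c, a, b, f, d} and column 4 has {c, a, d}, leaving only e.
So row 2 reads: d c f e a b.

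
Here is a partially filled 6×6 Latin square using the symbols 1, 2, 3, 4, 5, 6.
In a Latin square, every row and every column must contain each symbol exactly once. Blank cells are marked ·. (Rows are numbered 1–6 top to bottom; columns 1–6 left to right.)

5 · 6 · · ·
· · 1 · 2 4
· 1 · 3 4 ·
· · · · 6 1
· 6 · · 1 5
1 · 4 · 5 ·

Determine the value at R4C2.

Row 1, column 5: row 1 has {5, 6} and column 5 has {1, 2, 4, 5, 6}, leaving only 3.
Row 1, column 6: row 1 has {3, 5, 6} and column 6 has {1, 4, 5}, leaving only 2.
Row 1, column 2: row 1 has {2, 3, 5, 6} and column 2 has {1, 6}, leaving only 4.
Row 1, column 4: row 1 has {2, 3, 4, 5, 6} and column 4 has {3}, leaving only 1.
Row 3, column 6: row 3 has {1, 3, 4} and column 6 has {1, 2, 4, 5}, leaving only 6.
Row 3, column 1: row 3 has {1, 3, 4, 6} and column 1 has {1, 5}, leaving only 2.
Row 3, column 3: row 3 has {1, 2, 3, 4, 6} and column 3 has {1, 4, 6}, leaving only 5.
Row 6, column 6: row 6 has {1, 4, 5} and column 6 has {1, 2, 4, 5, 6}, leaving only 3.
Row 6, column 2: row 6 has {1, 3, 4, 5} and column 2 has {1, 4, 6}, leaving only 2.
Row 6, column 4: row 6 has {1, 2, 3, 4, 5} and column 4 has {1, 3}, leaving only 6.
Row 2, column 4: row 2 has {1, 2, 4} and column 4 has {1, 3, 6}, leaving only 5.
Row 2, column 2: row 2 has {1, 2, 4, 5} and column 2 has {1, 2, 4, 6}, leaving only 3.
Row 4 already has {1, 6} and column 2 already has {1, 2, 3, 4, 6}, so row 4, column 2 must be 5.

5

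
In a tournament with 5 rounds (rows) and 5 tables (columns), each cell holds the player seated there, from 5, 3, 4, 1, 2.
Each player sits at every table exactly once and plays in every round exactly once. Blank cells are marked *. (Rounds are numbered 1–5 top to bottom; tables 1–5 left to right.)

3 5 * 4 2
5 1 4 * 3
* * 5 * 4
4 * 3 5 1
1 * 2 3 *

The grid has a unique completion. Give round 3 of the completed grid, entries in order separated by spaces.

Round 3, table 1: round 3 has {5, 4} and table 1 has {5, 3, 4, 1}, leaving only 2.
Round 3, table 2: round 3 has {5, 4, 2} and table 2 has {5, 1}, leaving only 3.
Round 3, table 4: round 3 has {5, 3, 4, 2} and table 4 has {5, 3, 4}, leaving only 1.
So round 3 reads: 2 3 5 1 4.

2 3 5 1 4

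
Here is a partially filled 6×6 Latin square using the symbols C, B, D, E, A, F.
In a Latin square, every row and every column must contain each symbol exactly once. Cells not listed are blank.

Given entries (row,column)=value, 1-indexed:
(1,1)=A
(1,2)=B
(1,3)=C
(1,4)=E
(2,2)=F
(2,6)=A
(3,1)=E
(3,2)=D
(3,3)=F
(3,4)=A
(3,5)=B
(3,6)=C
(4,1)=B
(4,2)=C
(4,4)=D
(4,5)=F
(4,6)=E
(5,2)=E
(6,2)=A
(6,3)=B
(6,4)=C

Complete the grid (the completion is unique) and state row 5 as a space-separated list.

C E D F A B

Row 1, column 5: row 1 has {C, B, E, A} and column 5 has {B, F}, leaving only D.
Row 1, column 6: row 1 has {C, B, D, E, A} and column 6 has {C, E, A}, leaving only F.
Row 2, column 4: row 2 has {A, F} and column 4 has {C, D, E, A}, leaving only B.
Row 5, column 4: row 5 has {E} and column 4 has {C, B, D, E, A}, leaving only F.
Row 4, column 3: row 4 has {C, B, D, E, F} and column 3 has {C, B, F}, leaving only A.
Row 5, column 3: row 5 has {E, F} and column 3 has {C, B, A, F}, leaving only D.
Row 5, column 1: row 5 has {D, E, F} and column 1 has {B, E, A}, leaving only C.
Row 5, column 5: row 5 has {C, D, E, F} and column 5 has {B, D, F}, leaving only A.
Row 5, column 6: row 5 has {C, D, E, A, F} and column 6 has {C, E, A, F}, leaving only B.
So row 5 reads: C E D F A B.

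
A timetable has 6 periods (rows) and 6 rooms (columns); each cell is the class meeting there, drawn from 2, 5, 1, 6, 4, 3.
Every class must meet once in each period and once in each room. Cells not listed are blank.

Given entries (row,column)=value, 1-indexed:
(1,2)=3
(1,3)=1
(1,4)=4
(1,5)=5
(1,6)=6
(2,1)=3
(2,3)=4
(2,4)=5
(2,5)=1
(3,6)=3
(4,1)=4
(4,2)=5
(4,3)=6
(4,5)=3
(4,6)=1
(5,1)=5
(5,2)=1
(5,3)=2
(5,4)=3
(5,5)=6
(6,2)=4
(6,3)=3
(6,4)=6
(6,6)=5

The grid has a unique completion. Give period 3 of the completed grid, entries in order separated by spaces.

6 2 5 1 4 3

Period 3, room 3: period 3 has {3} and room 3 has {2, 1, 6, 4, 3}, leaving only 5.
Period 1, room 1: period 1 has {5, 1, 6, 4, 3} and room 1 has {5, 4, 3}, leaving only 2.
Period 2, room 6: period 2 has {5, 1, 4, 3} and room 6 has {5, 1, 6, 3}, leaving only 2.
Period 2, room 2: period 2 has {2, 5, 1, 4, 3} and room 2 has {5, 1, 4, 3}, leaving only 6.
Period 3, room 2: period 3 has {5, 3} and room 2 has {5, 1, 6, 4, 3}, leaving only 2.
Period 3, room 4: period 3 has {2, 5, 3} and room 4 has {5, 6, 4, 3}, leaving only 1.
Period 3, room 1: period 3 has {2, 5, 1, 3} and room 1 has {2, 5, 4, 3}, leaving only 6.
Period 3, room 5: period 3 has {2, 5, 1, 6, 3} and room 5 has {5, 1, 6, 3}, leaving only 4.
So period 3 reads: 6 2 5 1 4 3.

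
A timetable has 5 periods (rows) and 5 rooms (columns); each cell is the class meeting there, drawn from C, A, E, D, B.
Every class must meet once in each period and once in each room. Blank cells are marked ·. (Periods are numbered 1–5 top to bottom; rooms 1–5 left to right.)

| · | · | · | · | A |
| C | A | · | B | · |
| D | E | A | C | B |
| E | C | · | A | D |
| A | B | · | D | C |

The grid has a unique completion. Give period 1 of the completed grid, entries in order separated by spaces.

B D C E A

Period 1, room 1: period 1 has {A} and room 1 has {C, A, E, D}, leaving only B.
Period 1, room 2: period 1 has {A, B} and room 2 has {C, A, E, B}, leaving only D.
Period 1, room 4: period 1 has {A, D, B} and room 4 has {C, A, D, B}, leaving only E.
Period 1, room 3: period 1 has {A, E, D, B} and room 3 has {A}, leaving only C.
So period 1 reads: B D C E A.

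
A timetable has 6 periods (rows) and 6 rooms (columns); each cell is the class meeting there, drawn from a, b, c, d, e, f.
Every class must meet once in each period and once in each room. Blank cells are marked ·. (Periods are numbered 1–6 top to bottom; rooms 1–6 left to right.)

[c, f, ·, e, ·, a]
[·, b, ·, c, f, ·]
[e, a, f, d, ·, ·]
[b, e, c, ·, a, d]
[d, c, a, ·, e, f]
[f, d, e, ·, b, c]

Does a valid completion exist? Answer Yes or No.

Yes

No period or room among the givens repeats a symbol, and propagating forced cells runs into no contradiction.
One valid completion exists (for instance, c f b e d a / a b d c f e / e a f d c b / b e c f a d / d c a b e f / f d e a b c).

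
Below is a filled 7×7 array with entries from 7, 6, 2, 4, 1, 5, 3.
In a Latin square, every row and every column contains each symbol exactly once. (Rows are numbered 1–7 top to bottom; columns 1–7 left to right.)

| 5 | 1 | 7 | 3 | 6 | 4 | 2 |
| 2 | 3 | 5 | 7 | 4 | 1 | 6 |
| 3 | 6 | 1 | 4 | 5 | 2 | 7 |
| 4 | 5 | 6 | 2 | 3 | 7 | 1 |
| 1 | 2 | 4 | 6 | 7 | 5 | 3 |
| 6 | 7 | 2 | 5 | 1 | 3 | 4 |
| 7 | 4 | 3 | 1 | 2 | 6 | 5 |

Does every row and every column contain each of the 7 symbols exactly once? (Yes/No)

Each row is a permutation of the 7 symbols, and so is each column.

Yes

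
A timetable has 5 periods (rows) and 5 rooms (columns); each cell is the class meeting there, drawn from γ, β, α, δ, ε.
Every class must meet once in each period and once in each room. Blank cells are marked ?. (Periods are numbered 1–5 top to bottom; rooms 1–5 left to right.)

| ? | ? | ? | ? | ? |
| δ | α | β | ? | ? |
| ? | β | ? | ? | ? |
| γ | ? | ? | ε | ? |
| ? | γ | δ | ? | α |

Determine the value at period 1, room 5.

Period 2, room 4: period 2 has {β, α, δ} and room 4 has {ε}, leaving only γ.
Period 2, room 5: period 2 has {γ, β, α, δ} and room 5 has {α}, leaving only ε.
Period 4, room 2: period 4 has {γ, ε} and room 2 has {γ, β, α}, leaving only δ.
Period 1, room 2: period 1 has {} and room 2 has {γ, β, α, δ}, leaving only ε.
Period 4, room 3: period 4 has {γ, δ, ε} and room 3 has {β, δ}, leaving only α.
Period 1, room 3: period 1 has {ε} and room 3 has {β, α, δ}, leaving only γ.
Period 3, room 3: period 3 has {β} and room 3 has {γ, β, α, δ}, leaving only ε.
Period 3, room 1: period 3 has {β, ε} and room 1 has {γ, δ}, leaving only α.
Period 1, room 1: period 1 has {γ, ε} and room 1 has {γ, α, δ}, leaving only β.
Period 1 already has {γ, β, ε} and room 5 already has {α, ε}, so period 1, room 5 must be δ.

δ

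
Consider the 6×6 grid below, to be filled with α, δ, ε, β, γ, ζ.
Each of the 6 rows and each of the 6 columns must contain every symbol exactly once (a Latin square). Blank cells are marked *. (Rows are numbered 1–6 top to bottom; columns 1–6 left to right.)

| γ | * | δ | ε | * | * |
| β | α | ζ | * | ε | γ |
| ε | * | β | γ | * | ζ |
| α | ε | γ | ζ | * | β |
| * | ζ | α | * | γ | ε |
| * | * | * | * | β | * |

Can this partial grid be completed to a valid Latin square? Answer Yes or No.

No row or column among the givens repeats a symbol, and propagating forced cells runs into no contradiction.
One valid completion exists (for instance, γ β δ ε ζ α / β α ζ δ ε γ / ε δ β γ α ζ / α ε γ ζ δ β / δ ζ α β γ ε / ζ γ ε α β δ).

Yes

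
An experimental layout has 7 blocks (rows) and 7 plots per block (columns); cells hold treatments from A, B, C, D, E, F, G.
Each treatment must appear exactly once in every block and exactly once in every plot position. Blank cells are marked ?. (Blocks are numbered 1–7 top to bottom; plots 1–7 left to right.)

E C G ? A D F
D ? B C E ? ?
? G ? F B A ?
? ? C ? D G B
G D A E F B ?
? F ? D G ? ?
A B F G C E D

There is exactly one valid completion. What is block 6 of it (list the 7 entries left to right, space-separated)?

Block 6, plot 3: block 6 has {D, F, G} and plot 3 has {A, B, C, F, G}, leaving only E.
Block 6, plot 6: block 6 has {D, E, F, G} and plot 6 has {A, B, D, E, G}, leaving only C.
Block 6, plot 1: block 6 has {C, D, E, F, G} and plot 1 has {A, D, E, G}, leaving only B.
Block 6, plot 7: block 6 has {B, C, D, E, F, G} and plot 7 has {B, D, F}, leaving only A.
So block 6 reads: B F E D G C A.

B F E D G C A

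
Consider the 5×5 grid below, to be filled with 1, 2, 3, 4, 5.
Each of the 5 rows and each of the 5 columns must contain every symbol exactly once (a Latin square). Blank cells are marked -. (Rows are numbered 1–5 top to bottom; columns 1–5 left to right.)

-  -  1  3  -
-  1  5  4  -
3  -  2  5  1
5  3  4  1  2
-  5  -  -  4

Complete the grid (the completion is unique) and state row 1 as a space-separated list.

4 2 1 3 5

Row 1, column 5: row 1 has {1, 3} and column 5 has {1, 2, 4}, leaving only 5.
Row 2, column 1: row 2 has {1, 4, 5} and column 1 has {3, 5}, leaving only 2.
Row 1, column 1: row 1 has {1, 3, 5} and column 1 has {2, 3, 5}, leaving only 4.
Row 1, column 2: row 1 has {1, 3, 4, 5} and column 2 has {1, 3, 5}, leaving only 2.
So row 1 reads: 4 2 1 3 5.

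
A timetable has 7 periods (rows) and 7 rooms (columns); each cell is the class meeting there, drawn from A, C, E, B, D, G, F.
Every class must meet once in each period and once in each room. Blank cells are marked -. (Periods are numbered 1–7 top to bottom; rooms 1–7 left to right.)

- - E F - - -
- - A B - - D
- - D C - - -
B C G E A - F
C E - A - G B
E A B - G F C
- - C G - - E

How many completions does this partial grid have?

12

Period 1, room 1: eliminating its period and room leaves {A, D, G}.
Period 1, room 2: eliminating its period and room leaves {B, D, G}.
Period 1, room 5: eliminating its period and room leaves {C, B, D}.
Period 1, room 6: eliminating its period and room leaves {A, C, B, D}.
Period 1, room 7: eliminating its period and room leaves {A, G}.
Period 2, room 1: eliminating its period and room leaves {G, F}.
Period 2, room 2: eliminating its period and room leaves {G, F}.
Period 2, room 5: eliminating its period and room leaves {C, E, F}.
Period 2, room 6: eliminating its period and room leaves {C, E}.
Period 3, room 1: eliminating its period and room leaves {A, G, F}.
Period 3, room 2: eliminating its period and room leaves {B, G, F}.
Period 3, room 5: eliminating its period and room leaves {E, B, F}.
Period 3, room 6: eliminating its period and room leaves {A, E, B}.
Period 3, room 7: eliminating its period and room leaves {A, G}.
Period 4, room 6: eliminating its period and room leaves {D}.
Period 5, room 3: eliminating its period and room leaves {F}.
Period 5, room 5: eliminating its period and room leaves {D, F}.
Period 6, room 4: eliminating its period and room leaves {D}.
Period 7, room 1: eliminating its period and room leaves {A, D, F}.
Period 7, room 2: eliminating its period and room leaves {B, D, F}.
Period 7, room 5: eliminating its period and room leaves {B, D, F}.
Period 7, room 6: eliminating its period and room leaves {A, B, D}.
Enumerating the assignments across these blanks that avoid any period or room repeat gives 12 completions.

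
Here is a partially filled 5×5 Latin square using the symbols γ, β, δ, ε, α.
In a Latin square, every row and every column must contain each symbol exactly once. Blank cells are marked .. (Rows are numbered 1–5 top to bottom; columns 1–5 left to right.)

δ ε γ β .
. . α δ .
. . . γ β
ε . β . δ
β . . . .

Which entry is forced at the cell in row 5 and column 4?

Row 1, column 5: row 1 has {γ, β, δ, ε} and column 5 has {β, δ}, leaving only α.
Row 2, column 1: row 2 has {δ, α} and column 1 has {β, δ, ε}, leaving only γ.
Row 2, column 2: row 2 has {γ, δ, α} and column 2 has {ε}, leaving only β.
Row 2, column 5: row 2 has {γ, β, δ, α} and column 5 has {β, δ, α}, leaving only ε.
Row 3, column 1: row 3 has {γ, β} and column 1 has {γ, β, δ, ε}, leaving only α.
Row 3, column 2: row 3 has {γ, β, α} and column 2 has {β, ε}, leaving only δ.
Row 3, column 3: row 3 has {γ, β, δ, α} and column 3 has {γ, β, α}, leaving only ε.
Row 4, column 4: row 4 has {β, δ, ε} and column 4 has {γ, β, δ}, leaving only α.
Row 5 already has {β} and column 4 already has {γ, β, δ, α}, so row 5, column 4 must be ε.

ε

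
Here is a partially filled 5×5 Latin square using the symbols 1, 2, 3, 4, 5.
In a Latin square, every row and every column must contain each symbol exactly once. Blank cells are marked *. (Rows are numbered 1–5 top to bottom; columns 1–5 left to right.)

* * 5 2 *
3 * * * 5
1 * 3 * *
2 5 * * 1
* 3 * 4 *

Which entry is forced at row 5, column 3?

Row 1, column 1: row 1 has {2, 5} and column 1 has {1, 2, 3}, leaving only 4.
Row 1, column 2: row 1 has {2, 4, 5} and column 2 has {3, 5}, leaving only 1.
Row 1, column 5: row 1 has {1, 2, 4, 5} and column 5 has {1, 5}, leaving only 3.
Row 2, column 4: row 2 has {3, 5} and column 4 has {2, 4}, leaving only 1.
Row 3, column 4: row 3 has {1, 3} and column 4 has {1, 2, 4}, leaving only 5.
Row 4, column 3: row 4 has {1, 2, 5} and column 3 has {3, 5}, leaving only 4.
Row 2, column 3: row 2 has {1, 3, 5} and column 3 has {3, 4, 5}, leaving only 2.
Row 5 already has {3, 4} and column 3 already has {2, 3, 4, 5}, so row 5, column 3 must be 1.

1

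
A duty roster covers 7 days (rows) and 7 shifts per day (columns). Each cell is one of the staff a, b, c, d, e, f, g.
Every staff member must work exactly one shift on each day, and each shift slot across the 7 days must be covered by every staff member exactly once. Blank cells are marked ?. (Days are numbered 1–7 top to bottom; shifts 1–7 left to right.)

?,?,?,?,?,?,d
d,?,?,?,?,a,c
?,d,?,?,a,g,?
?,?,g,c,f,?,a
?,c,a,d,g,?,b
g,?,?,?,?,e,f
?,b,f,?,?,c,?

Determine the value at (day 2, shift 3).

e

Day 3, shift 7: day 3 has {a, d, g} and shift 7 has {a, b, c, d, f}, leaving only e.
Day 4, shift 2: day 4 has {a, c, f, g} and shift 2 has {b, c, d}, leaving only e.
Day 4, shift 1: day 4 has {a, c, e, f, g} and shift 1 has {d, g}, leaving only b.
Day 4, shift 6: day 4 has {a, b, c, e, f, g} and shift 6 has {a, c, e, g}, leaving only d.
Day 5, shift 6: day 5 has {a, b, c, d, g} and shift 6 has {a, c, d, e, g}, leaving only f.
Day 1, shift 6: day 1 has {d} and shift 6 has {a, c, d, e, f, g}, leaving only b.
Day 5, shift 1: day 5 has {a, b, c, d, f, g} and shift 1 has {b, d, g}, leaving only e.
Day 6, shift 2: day 6 has {e, f, g} and shift 2 has {b, c, d, e}, leaving only a.
Day 6, shift 4: day 6 has {a, e, f, g} and shift 4 has {c, d}, leaving only b.
Day 3, shift 4: day 3 has {a, d, e, g} and shift 4 has {b, c, d}, leaving only f.
Day 3, shift 1: day 3 has {a, d, e, f, g} and shift 1 has {b, d, e, g}, leaving only c.
Day 3, shift 3: day 3 has {a, c, d, e, f, g} and shift 3 has {a, f, g}, leaving only b.
Day 2 already has {a, c, d} and shift 3 already has {a, b, f, g}, so day 2, shift 3 must be e.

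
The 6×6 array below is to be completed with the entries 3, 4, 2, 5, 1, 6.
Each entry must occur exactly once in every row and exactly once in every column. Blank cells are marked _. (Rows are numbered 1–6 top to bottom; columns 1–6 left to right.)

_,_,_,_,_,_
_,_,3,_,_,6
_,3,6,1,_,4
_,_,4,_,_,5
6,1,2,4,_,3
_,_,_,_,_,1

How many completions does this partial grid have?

14

Row 1, column 1: eliminating its row and column leaves {3, 4, 2, 5, 1}.
Row 1, column 2: eliminating its row and column leaves {4, 2, 5, 6}.
Row 1, column 3: eliminating its row and column leaves {5, 1}.
Row 1, column 4: eliminating its row and column leaves {3, 2, 5, 6}.
Row 1, column 5: eliminating its row and column leaves {3, 4, 2, 5, 1, 6}.
Row 1, column 6: eliminating its row and column leaves {2}.
Row 2, column 1: eliminating its row and column leaves {4, 2, 5, 1}.
Row 2, column 2: eliminating its row and column leaves {4, 2, 5}.
Row 2, column 4: eliminating its row and column leaves {2, 5}.
Row 2, column 5: eliminating its row and column leaves {4, 2, 5, 1}.
Row 3, column 1: eliminating its row and column leaves {2, 5}.
Row 3, column 5: eliminating its row and column leaves {2, 5}.
Row 4, column 1: eliminating its row and column leaves {3, 2, 1}.
Row 4, column 2: eliminating its row and column leaves {2, 6}.
Row 4, column 4: eliminating its row and column leaves {3, 2, 6}.
Row 4, column 5: eliminating its row and column leaves {3, 2, 1, 6}.
Row 5, column 5: eliminating its row and column leaves {5}.
Row 6, column 1: eliminating its row and column leaves {3, 4, 2, 5}.
Row 6, column 2: eliminating its row and column leaves {4, 2, 5, 6}.
Row 6, column 3: eliminating its row and column leaves {5}.
Row 6, column 4: eliminating its row and column leaves {3, 2, 5, 6}.
Row 6, column 5: eliminating its row and column leaves {3, 4, 2, 5, 6}.
Enumerating the assignments across these blanks that avoid any row or column repeat gives 14 completions.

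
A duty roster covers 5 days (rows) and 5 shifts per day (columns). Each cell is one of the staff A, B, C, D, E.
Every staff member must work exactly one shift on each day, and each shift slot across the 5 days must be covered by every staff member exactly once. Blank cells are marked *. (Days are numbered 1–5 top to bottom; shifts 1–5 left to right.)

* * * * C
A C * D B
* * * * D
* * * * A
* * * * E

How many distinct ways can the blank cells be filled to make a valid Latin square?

Day 1, shift 1: eliminating its day and shift leaves {B, D, E}.
Day 1, shift 2: eliminating its day and shift leaves {A, B, D, E}.
Day 1, shift 3: eliminating its day and shift leaves {A, B, D, E}.
Day 1, shift 4: eliminating its day and shift leaves {A, B, E}.
Day 2, shift 3: eliminating its day and shift leaves {E}.
Day 3, shift 1: eliminating its day and shift leaves {B, C, E}.
Day 3, shift 2: eliminating its day and shift leaves {A, B, E}.
Day 3, shift 3: eliminating its day and shift leaves {A, B, C, E}.
Day 3, shift 4: eliminating its day and shift leaves {A, B, C, E}.
Day 4, shift 1: eliminating its day and shift leaves {B, C, D, E}.
Day 4, shift 2: eliminating its day and shift leaves {B, D, E}.
Day 4, shift 3: eliminating its day and shift leaves {B, C, D, E}.
Day 4, shift 4: eliminating its day and shift leaves {B, C, E}.
Day 5, shift 1: eliminating its day and shift leaves {B, C, D}.
Day 5, shift 2: eliminating its day and shift leaves {A, B, D}.
Day 5, shift 3: eliminating its day and shift leaves {A, B, C, D}.
Day 5, shift 4: eliminating its day and shift leaves {A, B, C}.
Enumerating the assignments across these blanks that avoid any day or shift repeat gives 56 completions.

56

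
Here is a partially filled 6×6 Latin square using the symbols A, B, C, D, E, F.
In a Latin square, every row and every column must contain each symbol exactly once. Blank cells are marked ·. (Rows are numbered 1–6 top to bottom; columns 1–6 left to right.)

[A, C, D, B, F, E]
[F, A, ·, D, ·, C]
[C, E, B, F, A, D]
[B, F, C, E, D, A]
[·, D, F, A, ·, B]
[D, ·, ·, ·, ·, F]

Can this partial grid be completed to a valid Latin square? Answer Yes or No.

No row or column among the givens repeats a symbol, and propagating forced cells runs into no contradiction.
One valid completion exists (for instance, A C D B F E / F A E D B C / C E B F A D / B F C E D A / E D F A C B / D B A C E F).

Yes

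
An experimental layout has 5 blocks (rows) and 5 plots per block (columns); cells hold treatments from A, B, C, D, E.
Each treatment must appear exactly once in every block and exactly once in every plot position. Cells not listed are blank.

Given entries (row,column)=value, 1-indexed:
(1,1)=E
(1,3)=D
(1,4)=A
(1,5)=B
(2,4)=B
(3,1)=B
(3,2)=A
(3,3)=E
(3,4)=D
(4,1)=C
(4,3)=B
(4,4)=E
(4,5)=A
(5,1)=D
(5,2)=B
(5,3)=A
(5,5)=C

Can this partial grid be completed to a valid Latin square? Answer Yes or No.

Block 3, plot 5: block 3 together with plot 5 already contain {A, B, C, D, E} — every symbol — so nothing can go there. The grid has no valid completion.

No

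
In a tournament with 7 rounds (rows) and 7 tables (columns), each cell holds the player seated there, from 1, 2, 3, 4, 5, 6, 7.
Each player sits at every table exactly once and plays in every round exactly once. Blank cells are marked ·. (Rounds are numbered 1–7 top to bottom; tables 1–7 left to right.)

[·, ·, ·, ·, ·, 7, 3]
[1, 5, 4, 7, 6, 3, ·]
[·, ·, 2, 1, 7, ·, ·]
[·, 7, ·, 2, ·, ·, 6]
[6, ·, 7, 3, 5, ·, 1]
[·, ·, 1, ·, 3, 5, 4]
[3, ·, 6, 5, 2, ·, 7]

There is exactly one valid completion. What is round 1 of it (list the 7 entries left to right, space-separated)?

2 6 5 4 1 7 3

Round 1, table 3: round 1 has {3, 7} and table 3 has {1, 2, 4, 6, 7}, leaving only 5.
Round 2, table 7: round 2 has {1, 3, 4, 5, 6, 7} and table 7 has {1, 3, 4, 6, 7}, leaving only 2.
Round 3, table 7: round 3 has {1, 2, 7} and table 7 has {1, 2, 3, 4, 6, 7}, leaving only 5.
Round 3, table 1: round 3 has {1, 2, 5, 7} and table 1 has {1, 3, 6}, leaving only 4.
Round 1, table 1: round 1 has {3, 5, 7} and table 1 has {1, 3, 4, 6}, leaving only 2.
Round 3, table 6: round 3 has {1, 2, 4, 5, 7} and table 6 has {3, 5, 7}, leaving only 6.
Round 3, table 2: round 3 has {1, 2, 4, 5, 6, 7} and table 2 has {5, 7}, leaving only 3.
Round 4, table 1: round 4 has {2, 6, 7} and table 1 has {1, 2, 3, 4, 6}, leaving only 5.
Round 4, table 3: round 4 has {2, 5, 6, 7} and table 3 has {1, 2, 4, 5, 6, 7}, leaving only 3.
Round 6, table 1: round 6 has {1, 3, 4, 5} and table 1 has {1, 2, 3, 4, 5, 6}, leaving only 7.
Round 6, table 4: round 6 has {1, 3, 4, 5, 7} and table 4 has {1, 2, 3, 5, 7}, leaving only 6.
Round 1, table 4: round 1 has {2, 3, 5, 7} and table 4 has {1, 2, 3, 5, 6, 7}, leaving only 4.
Round 1, table 5: round 1 has {2, 3, 4, 5, 7} and table 5 has {2, 3, 5, 6, 7}, leaving only 1.
Round 1, table 2: round 1 has {1, 2, 3, 4, 5, 7} and table 2 has {3, 5, 7}, leaving only 6.
So round 1 reads: 2 6 5 4 1 7 3.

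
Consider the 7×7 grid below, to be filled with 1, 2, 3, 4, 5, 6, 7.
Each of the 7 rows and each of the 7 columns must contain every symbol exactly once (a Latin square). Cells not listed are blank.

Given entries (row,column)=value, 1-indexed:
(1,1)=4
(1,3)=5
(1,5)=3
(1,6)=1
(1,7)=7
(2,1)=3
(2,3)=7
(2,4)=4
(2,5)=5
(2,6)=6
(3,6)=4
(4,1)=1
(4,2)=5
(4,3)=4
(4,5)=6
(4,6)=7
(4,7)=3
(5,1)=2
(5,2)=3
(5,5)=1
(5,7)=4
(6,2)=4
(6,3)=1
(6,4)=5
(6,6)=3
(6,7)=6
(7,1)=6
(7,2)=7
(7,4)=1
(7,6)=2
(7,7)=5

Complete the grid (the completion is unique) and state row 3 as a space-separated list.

5 6 2 3 7 4 1

Row 4, column 4: row 4 has {1, 3, 4, 5, 6, 7} and column 4 has {1, 4, 5}, leaving only 2.
Row 1, column 4: row 1 has {1, 3, 4, 5, 7} and column 4 has {1, 2, 4, 5}, leaving only 6.
Row 1, column 2: row 1 has {1, 3, 4, 5, 6, 7} and column 2 has {3, 4, 5, 7}, leaving only 2.
Row 2, column 2: row 2 has {3, 4, 5, 6, 7} and column 2 has {2, 3, 4, 5, 7}, leaving only 1.
Row 3, column 2: row 3 has {4} and column 2 has {1, 2, 3, 4, 5, 7}, leaving only 6.
Row 2, column 7: row 2 has {1, 3, 4, 5, 6, 7} and column 7 has {3, 4, 5, 6, 7}, leaving only 2.
Row 3, column 7: row 3 has {4, 6} and column 7 has {2, 3, 4, 5, 6, 7}, leaving only 1.
Row 5, column 3: row 5 has {1, 2, 3, 4} and column 3 has {1, 4, 5, 7}, leaving only 6.
Row 5, column 4: row 5 has {1, 2, 3, 4, 6} and column 4 has {1, 2, 4, 5, 6}, leaving only 7.
Row 3, column 4: row 3 has {1, 4, 6} and column 4 has {1, 2, 4, 5, 6, 7}, leaving only 3.
Row 3, column 3: row 3 has {1, 3, 4, 6} and column 3 has {1, 4, 5, 6, 7}, leaving only 2.
Row 3, column 5: row 3 has {1, 2, 3, 4, 6} and column 5 has {1, 3, 5, 6}, leaving only 7.
Row 3, column 1: row 3 has {1, 2, 3, 4, 6, 7} and column 1 has {1, 2, 3, 4, 6}, leaving only 5.
So row 3 reads: 5 6 2 3 7 4 1.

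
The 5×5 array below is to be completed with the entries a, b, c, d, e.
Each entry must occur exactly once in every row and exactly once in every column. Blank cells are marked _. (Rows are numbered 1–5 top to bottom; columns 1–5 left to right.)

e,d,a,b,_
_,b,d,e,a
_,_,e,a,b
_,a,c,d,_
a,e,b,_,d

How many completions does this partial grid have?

Row 1, column 5: eliminating its row and column leaves {c}.
Row 2, column 1: eliminating its row and column leaves {c}.
Row 3, column 1: eliminating its row and column leaves {c, d}.
Row 3, column 2: eliminating its row and column leaves {c}.
Row 4, column 1: eliminating its row and column leaves {b}.
Row 4, column 5: eliminating its row and column leaves {e}.
Row 5, column 4: eliminating its row and column leaves {c}.
Only one assignment across all blanks avoids any row or column repeat, giving 1 completion.

1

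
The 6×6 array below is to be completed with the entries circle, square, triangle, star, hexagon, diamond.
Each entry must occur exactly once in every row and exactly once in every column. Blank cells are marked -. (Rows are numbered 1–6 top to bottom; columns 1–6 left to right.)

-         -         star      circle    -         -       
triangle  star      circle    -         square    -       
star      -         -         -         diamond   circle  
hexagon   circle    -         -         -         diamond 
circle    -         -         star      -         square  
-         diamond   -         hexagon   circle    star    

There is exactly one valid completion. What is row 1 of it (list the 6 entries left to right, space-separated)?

Row 2, column 4: row 2 has {circle, square, triangle, star} and column 4 has {circle, star, hexagon}, leaving only diamond.
Row 2, column 6: row 2 has {circle, square, triangle, star, diamond} and column 6 has {circle, square, star, diamond}, leaving only hexagon.
Row 1, column 6: row 1 has {circle, star} and column 6 has {circle, square, star, hexagon, diamond}, leaving only triangle.
Row 1, column 5: row 1 has {circle, triangle, star} and column 5 has {circle, square, diamond}, leaving only hexagon.
Row 1, column 2: row 1 has {circle, triangle, star, hexagon} and column 2 has {circle, star, diamond}, leaving only square.
Row 1, column 1: row 1 has {circle, square, triangle, star, hexagon} and column 1 has {circle, triangle, star, hexagon}, leaving only diamond.
So row 1 reads: diamond square star circle hexagon triangle.

diamond square star circle hexagon triangle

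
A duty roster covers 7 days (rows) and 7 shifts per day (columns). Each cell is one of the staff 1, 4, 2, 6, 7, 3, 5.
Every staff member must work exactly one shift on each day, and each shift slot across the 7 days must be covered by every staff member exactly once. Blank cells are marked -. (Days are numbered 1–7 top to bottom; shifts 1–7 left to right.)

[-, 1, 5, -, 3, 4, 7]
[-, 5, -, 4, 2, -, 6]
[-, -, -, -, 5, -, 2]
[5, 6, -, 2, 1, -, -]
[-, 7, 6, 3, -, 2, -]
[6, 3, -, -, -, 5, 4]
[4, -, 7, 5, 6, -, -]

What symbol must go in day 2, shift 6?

1

Day 1, shift 1: day 1 has {1, 4, 7, 3, 5} and shift 1 has {4, 6, 5}, leaving only 2.
Day 1, shift 4: day 1 has {1, 4, 2, 7, 3, 5} and shift 4 has {4, 2, 3, 5}, leaving only 6.
Day 3, shift 2: day 3 has {2, 5} and shift 2 has {1, 6, 7, 3, 5}, leaving only 4.
Day 4, shift 7: day 4 has {1, 2, 6, 5} and shift 7 has {4, 2, 6, 7}, leaving only 3.
Day 4, shift 3: day 4 has {1, 2, 6, 3, 5} and shift 3 has {6, 7, 5}, leaving only 4.
Day 4, shift 6: day 4 has {1, 4, 2, 6, 3, 5} and shift 6 has {4, 2, 5}, leaving only 7.
Day 5, shift 1: day 5 has {2, 6, 7, 3} and shift 1 has {4, 2, 6, 5}, leaving only 1.
Day 5, shift 5: day 5 has {1, 2, 6, 7, 3} and shift 5 has {1, 2, 6, 3, 5}, leaving only 4.
Day 5, shift 7: day 5 has {1, 4, 2, 6, 7, 3} and shift 7 has {4, 2, 6, 7, 3}, leaving only 5.
Day 6, shift 5: day 6 has {4, 6, 3, 5} and shift 5 has {1, 4, 2, 6, 3, 5}, leaving only 7.
Day 6, shift 4: day 6 has {4, 6, 7, 3, 5} and shift 4 has {4, 2, 6, 3, 5}, leaving only 1.
Day 3, shift 4: day 3 has {4, 2, 5} and shift 4 has {1, 4, 2, 6, 3, 5}, leaving only 7.
Day 3, shift 1: day 3 has {4, 2, 7, 5} and shift 1 has {1, 4, 2, 6, 5}, leaving only 3.
Day 2, shift 1: day 2 has {4, 2, 6, 5} and shift 1 has {1, 4, 2, 6, 3, 5}, leaving only 7.
Day 3, shift 3: day 3 has {4, 2, 7, 3, 5} and shift 3 has {4, 6, 7, 5}, leaving only 1.
Day 2, shift 3: day 2 has {4, 2, 6, 7, 5} and shift 3 has {1, 4, 6, 7, 5}, leaving only 3.
Day 2 already has {4, 2, 6, 7, 3, 5} and shift 6 already has {4, 2, 7, 5}, so day 2, shift 6 must be 1.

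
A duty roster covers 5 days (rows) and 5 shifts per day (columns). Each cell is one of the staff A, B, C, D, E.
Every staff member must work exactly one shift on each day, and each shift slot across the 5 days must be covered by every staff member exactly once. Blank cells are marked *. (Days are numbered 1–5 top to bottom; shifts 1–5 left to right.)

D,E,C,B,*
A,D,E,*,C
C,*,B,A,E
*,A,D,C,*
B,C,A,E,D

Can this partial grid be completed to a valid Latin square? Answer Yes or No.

Day 2, shift 4: day 2 together with shift 4 already contain {A, B, C, D, E} — every symbol — so nothing can go there. The grid has no valid completion.

No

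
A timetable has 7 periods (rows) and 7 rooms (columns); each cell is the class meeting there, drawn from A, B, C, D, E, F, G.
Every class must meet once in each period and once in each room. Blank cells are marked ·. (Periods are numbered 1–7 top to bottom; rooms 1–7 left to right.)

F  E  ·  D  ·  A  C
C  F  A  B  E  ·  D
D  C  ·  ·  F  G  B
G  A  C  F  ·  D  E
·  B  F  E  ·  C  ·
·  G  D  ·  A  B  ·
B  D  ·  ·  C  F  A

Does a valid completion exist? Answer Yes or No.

No

Period 2, room 6: period 2 together with room 6 already contain {A, B, C, D, E, F, G} — every symbol — so nothing can go there. The grid has no valid completion.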